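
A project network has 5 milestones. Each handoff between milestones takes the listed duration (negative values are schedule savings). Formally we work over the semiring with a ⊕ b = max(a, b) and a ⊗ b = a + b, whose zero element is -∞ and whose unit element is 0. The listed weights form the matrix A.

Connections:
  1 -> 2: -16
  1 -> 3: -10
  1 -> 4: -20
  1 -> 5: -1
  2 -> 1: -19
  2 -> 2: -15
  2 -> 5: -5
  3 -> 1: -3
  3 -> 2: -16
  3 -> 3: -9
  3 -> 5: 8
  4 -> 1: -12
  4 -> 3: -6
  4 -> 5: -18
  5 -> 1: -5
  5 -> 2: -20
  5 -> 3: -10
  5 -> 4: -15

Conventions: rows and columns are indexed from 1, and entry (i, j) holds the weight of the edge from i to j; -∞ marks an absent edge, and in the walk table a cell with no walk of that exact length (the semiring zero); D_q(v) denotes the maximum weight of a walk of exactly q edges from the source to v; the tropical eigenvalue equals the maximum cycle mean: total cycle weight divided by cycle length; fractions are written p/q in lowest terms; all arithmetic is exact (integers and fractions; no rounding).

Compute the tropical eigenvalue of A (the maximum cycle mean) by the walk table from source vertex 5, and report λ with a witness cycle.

q=0: [-∞, -∞, -∞, -∞, 0]
q=1: [-5, -20, -10, -15, -∞]
q=2: [-13, -21, -15, -25, -2]
q=3: [-7, -22, -12, -17, -7]
q=4: [-12, -23, -17, -22, -4]
q=5: [-9, -24, -14, -19, -9]
Optimal cycle mean attained by: cycle 3->5->3, total 8 + (-10), length 2.
Answer: λ = -1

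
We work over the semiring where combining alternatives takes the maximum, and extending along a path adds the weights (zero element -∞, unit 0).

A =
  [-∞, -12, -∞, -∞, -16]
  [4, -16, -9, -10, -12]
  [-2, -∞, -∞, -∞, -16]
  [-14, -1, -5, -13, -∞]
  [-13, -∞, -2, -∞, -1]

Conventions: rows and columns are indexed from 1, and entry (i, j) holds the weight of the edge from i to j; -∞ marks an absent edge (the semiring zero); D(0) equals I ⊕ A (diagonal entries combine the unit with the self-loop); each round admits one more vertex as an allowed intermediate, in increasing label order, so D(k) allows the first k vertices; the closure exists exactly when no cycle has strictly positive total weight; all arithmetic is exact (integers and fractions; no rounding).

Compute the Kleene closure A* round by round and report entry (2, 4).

D(0):
  [0, -12, -∞, -∞, -16]
  [4, 0, -9, -10, -12]
  [-2, -∞, 0, -∞, -16]
  [-14, -1, -5, 0, -∞]
  [-13, -∞, -2, -∞, 0]
D(1):
  [0, -12, -∞, -∞, -16]
  [4, 0, -9, -10, -12]
  [-2, -14, 0, -∞, -16]
  [-14, -1, -5, 0, -30]
  [-13, -25, -2, -∞, 0]
D(2):
  [0, -12, -21, -22, -16]
  [4, 0, -9, -10, -12]
  [-2, -14, 0, -24, -16]
  [3, -1, -5, 0, -13]
  [-13, -25, -2, -35, 0]
D(3):
  [0, -12, -21, -22, -16]
  [4, 0, -9, -10, -12]
  [-2, -14, 0, -24, -16]
  [3, -1, -5, 0, -13]
  [-4, -16, -2, -26, 0]
D(4):
  [0, -12, -21, -22, -16]
  [4, 0, -9, -10, -12]
  [-2, -14, 0, -24, -16]
  [3, -1, -5, 0, -13]
  [-4, -16, -2, -26, 0]
D(5):
  [0, -12, -18, -22, -16]
  [4, 0, -9, -10, -12]
  [-2, -14, 0, -24, -16]
  [3, -1, -5, 0, -13]
  [-4, -16, -2, -26, 0]
Answer: A*[2][4] = -10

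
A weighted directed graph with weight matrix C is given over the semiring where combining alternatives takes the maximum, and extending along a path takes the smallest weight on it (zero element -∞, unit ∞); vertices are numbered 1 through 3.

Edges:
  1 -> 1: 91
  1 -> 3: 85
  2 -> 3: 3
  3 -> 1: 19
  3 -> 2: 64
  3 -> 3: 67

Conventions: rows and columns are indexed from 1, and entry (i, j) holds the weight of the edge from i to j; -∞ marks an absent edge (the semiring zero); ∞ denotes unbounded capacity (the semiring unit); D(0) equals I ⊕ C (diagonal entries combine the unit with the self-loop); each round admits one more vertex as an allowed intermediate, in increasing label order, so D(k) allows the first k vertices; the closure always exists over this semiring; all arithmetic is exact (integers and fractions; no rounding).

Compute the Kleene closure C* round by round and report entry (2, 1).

D(0):
  [∞, -∞, 85]
  [-∞, ∞, 3]
  [19, 64, ∞]
D(1):
  [∞, -∞, 85]
  [-∞, ∞, 3]
  [19, 64, ∞]
D(2):
  [∞, -∞, 85]
  [-∞, ∞, 3]
  [19, 64, ∞]
D(3):
  [∞, 64, 85]
  [3, ∞, 3]
  [19, 64, ∞]
Answer: C*[2][1] = 3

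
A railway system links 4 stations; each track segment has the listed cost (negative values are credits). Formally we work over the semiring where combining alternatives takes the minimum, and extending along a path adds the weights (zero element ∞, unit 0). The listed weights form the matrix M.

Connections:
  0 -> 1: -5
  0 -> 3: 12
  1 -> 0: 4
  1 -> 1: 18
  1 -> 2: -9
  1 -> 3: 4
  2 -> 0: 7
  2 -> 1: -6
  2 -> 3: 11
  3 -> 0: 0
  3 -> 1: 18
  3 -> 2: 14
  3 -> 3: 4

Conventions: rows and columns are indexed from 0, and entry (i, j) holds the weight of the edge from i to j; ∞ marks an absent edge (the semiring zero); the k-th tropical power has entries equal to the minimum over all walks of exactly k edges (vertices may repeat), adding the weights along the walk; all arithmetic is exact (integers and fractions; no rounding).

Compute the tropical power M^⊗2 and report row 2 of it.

M^⊗2:
  [-1, 13, -14, -1]
  [-2, -15, 9, 2]
  [-2, 2, -15, -2]
  [4, -5, 9, 8]
Answer: row 2 of M^⊗2 = [-2, 2, -15, -2]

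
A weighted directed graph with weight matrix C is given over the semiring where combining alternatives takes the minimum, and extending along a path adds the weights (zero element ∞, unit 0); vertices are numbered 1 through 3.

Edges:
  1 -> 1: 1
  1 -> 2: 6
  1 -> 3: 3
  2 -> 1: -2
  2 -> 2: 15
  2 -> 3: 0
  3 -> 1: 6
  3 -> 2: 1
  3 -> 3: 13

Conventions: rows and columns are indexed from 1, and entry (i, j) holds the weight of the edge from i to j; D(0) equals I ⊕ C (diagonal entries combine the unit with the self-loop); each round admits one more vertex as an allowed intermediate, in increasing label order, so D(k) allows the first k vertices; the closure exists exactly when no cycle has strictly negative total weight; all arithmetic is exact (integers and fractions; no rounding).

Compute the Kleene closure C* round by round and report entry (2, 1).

D(0):
  [0, 6, 3]
  [-2, 0, 0]
  [6, 1, 0]
D(1):
  [0, 6, 3]
  [-2, 0, 0]
  [6, 1, 0]
D(2):
  [0, 6, 3]
  [-2, 0, 0]
  [-1, 1, 0]
D(3):
  [0, 4, 3]
  [-2, 0, 0]
  [-1, 1, 0]
Answer: C*[2][1] = -2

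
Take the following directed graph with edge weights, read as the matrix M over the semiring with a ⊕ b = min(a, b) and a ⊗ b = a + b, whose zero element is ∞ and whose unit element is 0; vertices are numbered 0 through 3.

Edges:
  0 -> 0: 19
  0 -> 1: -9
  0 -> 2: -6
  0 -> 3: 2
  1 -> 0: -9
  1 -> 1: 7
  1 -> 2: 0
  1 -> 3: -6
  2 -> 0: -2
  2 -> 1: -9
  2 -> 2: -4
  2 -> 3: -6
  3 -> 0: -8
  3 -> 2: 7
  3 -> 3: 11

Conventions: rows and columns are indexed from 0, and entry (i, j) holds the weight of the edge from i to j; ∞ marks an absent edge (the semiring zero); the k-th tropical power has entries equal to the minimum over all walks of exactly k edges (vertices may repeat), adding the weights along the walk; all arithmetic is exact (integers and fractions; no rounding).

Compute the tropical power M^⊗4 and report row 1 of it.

M^⊗2:
  [-18, -15, -10, -15]
  [-14, -18, -15, -7]
  [-18, -13, -9, -15]
  [3, -17, -14, -6]
M^⊗3:
  [-24, -27, -24, -21]
  [-27, -24, -20, -24]
  [-23, -27, -24, -19]
  [-26, -23, -18, -23]
M^⊗4:
  [-36, -33, -30, -33]
  [-33, -36, -33, -30]
  [-36, -33, -29, -33]
  [-32, -35, -32, -29]
Answer: row 1 of M^⊗4 = [-33, -36, -33, -30]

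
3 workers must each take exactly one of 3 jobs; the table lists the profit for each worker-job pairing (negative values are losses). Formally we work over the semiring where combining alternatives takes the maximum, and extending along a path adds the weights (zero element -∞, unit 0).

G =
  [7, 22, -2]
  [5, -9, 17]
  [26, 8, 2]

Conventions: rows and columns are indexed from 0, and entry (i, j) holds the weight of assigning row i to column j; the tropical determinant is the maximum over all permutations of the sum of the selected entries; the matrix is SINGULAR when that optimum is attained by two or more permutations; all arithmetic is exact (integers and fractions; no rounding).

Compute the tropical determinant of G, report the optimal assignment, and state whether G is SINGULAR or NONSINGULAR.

σ = (0, 1, 2): 7 + (-9) + 2 = 0
σ = (0, 2, 1): 7 + 17 + 8 = 32
σ = (1, 0, 2): 22 + 5 + 2 = 29
σ = (1, 2, 0): 22 + 17 + 26 = 65
σ = (2, 0, 1): (-2) + 5 + 8 = 11
σ = (2, 1, 0): (-2) + (-9) + 26 = 15
Optimal value attained by: σ = (1, 2, 0).
Answer: det⊕(G) = 65; verdict: NONSINGULAR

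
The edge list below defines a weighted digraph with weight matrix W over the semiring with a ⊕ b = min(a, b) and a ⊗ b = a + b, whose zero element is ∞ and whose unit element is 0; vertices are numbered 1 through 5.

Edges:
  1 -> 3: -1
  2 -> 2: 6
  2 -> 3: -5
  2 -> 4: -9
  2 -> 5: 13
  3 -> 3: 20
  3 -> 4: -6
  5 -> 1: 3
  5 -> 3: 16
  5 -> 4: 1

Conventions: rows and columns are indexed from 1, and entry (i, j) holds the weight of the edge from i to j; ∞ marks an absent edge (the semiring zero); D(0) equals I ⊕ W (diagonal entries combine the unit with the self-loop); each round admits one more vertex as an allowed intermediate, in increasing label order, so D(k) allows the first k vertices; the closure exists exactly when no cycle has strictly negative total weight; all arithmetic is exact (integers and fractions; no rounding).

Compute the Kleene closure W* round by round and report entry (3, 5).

D(0):
  [0, ∞, -1, ∞, ∞]
  [∞, 0, -5, -9, 13]
  [∞, ∞, 0, -6, ∞]
  [∞, ∞, ∞, 0, ∞]
  [3, ∞, 16, 1, 0]
D(1):
  [0, ∞, -1, ∞, ∞]
  [∞, 0, -5, -9, 13]
  [∞, ∞, 0, -6, ∞]
  [∞, ∞, ∞, 0, ∞]
  [3, ∞, 2, 1, 0]
D(2):
  [0, ∞, -1, ∞, ∞]
  [∞, 0, -5, -9, 13]
  [∞, ∞, 0, -6, ∞]
  [∞, ∞, ∞, 0, ∞]
  [3, ∞, 2, 1, 0]
D(3):
  [0, ∞, -1, -7, ∞]
  [∞, 0, -5, -11, 13]
  [∞, ∞, 0, -6, ∞]
  [∞, ∞, ∞, 0, ∞]
  [3, ∞, 2, -4, 0]
D(4):
  [0, ∞, -1, -7, ∞]
  [∞, 0, -5, -11, 13]
  [∞, ∞, 0, -6, ∞]
  [∞, ∞, ∞, 0, ∞]
  [3, ∞, 2, -4, 0]
D(5):
  [0, ∞, -1, -7, ∞]
  [16, 0, -5, -11, 13]
  [∞, ∞, 0, -6, ∞]
  [∞, ∞, ∞, 0, ∞]
  [3, ∞, 2, -4, 0]
Answer: W*[3][5] = ∞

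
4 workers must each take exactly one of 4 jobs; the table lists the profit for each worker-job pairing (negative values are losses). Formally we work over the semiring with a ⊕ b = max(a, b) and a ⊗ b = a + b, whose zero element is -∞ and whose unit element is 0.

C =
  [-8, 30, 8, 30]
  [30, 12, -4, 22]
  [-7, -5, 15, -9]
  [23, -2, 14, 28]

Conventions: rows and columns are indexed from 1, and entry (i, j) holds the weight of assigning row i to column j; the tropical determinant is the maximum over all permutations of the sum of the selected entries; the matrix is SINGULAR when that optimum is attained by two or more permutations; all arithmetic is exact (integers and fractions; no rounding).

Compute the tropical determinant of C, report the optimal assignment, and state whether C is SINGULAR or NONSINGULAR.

σ = (1, 2, 3, 4): (-8) + 12 + 15 + 28 = 47
σ = (1, 2, 4, 3): (-8) + 12 + (-9) + 14 = 9
σ = (1, 3, 2, 4): (-8) + (-4) + (-5) + 28 = 11
σ = (1, 3, 4, 2): (-8) + (-4) + (-9) + (-2) = -23
σ = (1, 4, 2, 3): (-8) + 22 + (-5) + 14 = 23
σ = (1, 4, 3, 2): (-8) + 22 + 15 + (-2) = 27
σ = (2, 1, 3, 4): 30 + 30 + 15 + 28 = 103
σ = (2, 1, 4, 3): 30 + 30 + (-9) + 14 = 65
σ = (2, 3, 1, 4): 30 + (-4) + (-7) + 28 = 47
σ = (2, 3, 4, 1): 30 + (-4) + (-9) + 23 = 40
σ = (2, 4, 1, 3): 30 + 22 + (-7) + 14 = 59
σ = (2, 4, 3, 1): 30 + 22 + 15 + 23 = 90
σ = (3, 1, 2, 4): 8 + 30 + (-5) + 28 = 61
σ = (3, 1, 4, 2): 8 + 30 + (-9) + (-2) = 27
σ = (3, 2, 1, 4): 8 + 12 + (-7) + 28 = 41
σ = (3, 2, 4, 1): 8 + 12 + (-9) + 23 = 34
σ = (3, 4, 1, 2): 8 + 22 + (-7) + (-2) = 21
σ = (3, 4, 2, 1): 8 + 22 + (-5) + 23 = 48
σ = (4, 1, 2, 3): 30 + 30 + (-5) + 14 = 69
σ = (4, 1, 3, 2): 30 + 30 + 15 + (-2) = 73
σ = (4, 2, 1, 3): 30 + 12 + (-7) + 14 = 49
σ = (4, 2, 3, 1): 30 + 12 + 15 + 23 = 80
σ = (4, 3, 1, 2): 30 + (-4) + (-7) + (-2) = 17
σ = (4, 3, 2, 1): 30 + (-4) + (-5) + 23 = 44
Optimal value attained by: σ = (2, 1, 3, 4).
Answer: det⊕(C) = 103; verdict: NONSINGULAR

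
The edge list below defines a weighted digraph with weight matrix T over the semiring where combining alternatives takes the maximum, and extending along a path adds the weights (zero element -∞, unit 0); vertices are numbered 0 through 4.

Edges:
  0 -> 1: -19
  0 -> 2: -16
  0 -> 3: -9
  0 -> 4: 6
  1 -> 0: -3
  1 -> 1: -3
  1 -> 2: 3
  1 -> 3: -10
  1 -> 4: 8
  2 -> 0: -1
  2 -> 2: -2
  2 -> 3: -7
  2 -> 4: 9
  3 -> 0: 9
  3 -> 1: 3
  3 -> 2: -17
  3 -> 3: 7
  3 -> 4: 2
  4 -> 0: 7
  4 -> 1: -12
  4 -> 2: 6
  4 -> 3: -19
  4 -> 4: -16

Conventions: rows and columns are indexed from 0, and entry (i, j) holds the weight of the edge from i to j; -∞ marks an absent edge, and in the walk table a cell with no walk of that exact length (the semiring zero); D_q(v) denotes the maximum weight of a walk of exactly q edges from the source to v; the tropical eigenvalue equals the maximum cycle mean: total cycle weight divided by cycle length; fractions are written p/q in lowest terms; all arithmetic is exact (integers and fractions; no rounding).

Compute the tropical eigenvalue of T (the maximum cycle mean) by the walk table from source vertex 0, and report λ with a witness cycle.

q=0: [0, -∞, -∞, -∞, -∞]
q=1: [-∞, -19, -16, -9, 6]
q=2: [13, -6, 12, -2, -7]
q=3: [11, 1, 10, 5, 21]
q=4: [28, 9, 27, 12, 19]
q=5: [26, 15, 25, 20, 36]
Optimal cycle mean attained by: cycle 2->4->2, total 9 + 6, length 2.
Answer: λ = 15/2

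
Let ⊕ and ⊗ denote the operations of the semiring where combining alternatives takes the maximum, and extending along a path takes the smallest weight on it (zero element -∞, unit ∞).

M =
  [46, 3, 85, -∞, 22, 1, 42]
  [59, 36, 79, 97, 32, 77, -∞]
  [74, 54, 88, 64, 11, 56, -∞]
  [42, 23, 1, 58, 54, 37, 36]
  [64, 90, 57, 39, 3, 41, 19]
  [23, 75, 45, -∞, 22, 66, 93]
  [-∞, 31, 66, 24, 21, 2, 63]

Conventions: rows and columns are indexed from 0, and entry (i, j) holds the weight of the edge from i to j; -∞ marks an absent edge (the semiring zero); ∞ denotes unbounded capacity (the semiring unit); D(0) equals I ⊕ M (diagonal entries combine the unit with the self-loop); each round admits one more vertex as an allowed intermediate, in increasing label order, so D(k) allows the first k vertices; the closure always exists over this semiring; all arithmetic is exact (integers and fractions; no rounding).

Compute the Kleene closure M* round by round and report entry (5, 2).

D(0):
  [∞, 3, 85, -∞, 22, 1, 42]
  [59, ∞, 79, 97, 32, 77, -∞]
  [74, 54, ∞, 64, 11, 56, -∞]
  [42, 23, 1, ∞, 54, 37, 36]
  [64, 90, 57, 39, ∞, 41, 19]
  [23, 75, 45, -∞, 22, ∞, 93]
  [-∞, 31, 66, 24, 21, 2, ∞]
D(1):
  [∞, 3, 85, -∞, 22, 1, 42]
  [59, ∞, 79, 97, 32, 77, 42]
  [74, 54, ∞, 64, 22, 56, 42]
  [42, 23, 42, ∞, 54, 37, 42]
  [64, 90, 64, 39, ∞, 41, 42]
  [23, 75, 45, -∞, 22, ∞, 93]
  [-∞, 31, 66, 24, 21, 2, ∞]
D(2):
  [∞, 3, 85, 3, 22, 3, 42]
  [59, ∞, 79, 97, 32, 77, 42]
  [74, 54, ∞, 64, 32, 56, 42]
  [42, 23, 42, ∞, 54, 37, 42]
  [64, 90, 79, 90, ∞, 77, 42]
  [59, 75, 75, 75, 32, ∞, 93]
  [31, 31, 66, 31, 31, 31, ∞]
D(3):
  [∞, 54, 85, 64, 32, 56, 42]
  [74, ∞, 79, 97, 32, 77, 42]
  [74, 54, ∞, 64, 32, 56, 42]
  [42, 42, 42, ∞, 54, 42, 42]
  [74, 90, 79, 90, ∞, 77, 42]
  [74, 75, 75, 75, 32, ∞, 93]
  [66, 54, 66, 64, 32, 56, ∞]
D(4):
  [∞, 54, 85, 64, 54, 56, 42]
  [74, ∞, 79, 97, 54, 77, 42]
  [74, 54, ∞, 64, 54, 56, 42]
  [42, 42, 42, ∞, 54, 42, 42]
  [74, 90, 79, 90, ∞, 77, 42]
  [74, 75, 75, 75, 54, ∞, 93]
  [66, 54, 66, 64, 54, 56, ∞]
D(5):
  [∞, 54, 85, 64, 54, 56, 42]
  [74, ∞, 79, 97, 54, 77, 42]
  [74, 54, ∞, 64, 54, 56, 42]
  [54, 54, 54, ∞, 54, 54, 42]
  [74, 90, 79, 90, ∞, 77, 42]
  [74, 75, 75, 75, 54, ∞, 93]
  [66, 54, 66, 64, 54, 56, ∞]
D(6):
  [∞, 56, 85, 64, 54, 56, 56]
  [74, ∞, 79, 97, 54, 77, 77]
  [74, 56, ∞, 64, 54, 56, 56]
  [54, 54, 54, ∞, 54, 54, 54]
  [74, 90, 79, 90, ∞, 77, 77]
  [74, 75, 75, 75, 54, ∞, 93]
  [66, 56, 66, 64, 54, 56, ∞]
D(7):
  [∞, 56, 85, 64, 54, 56, 56]
  [74, ∞, 79, 97, 54, 77, 77]
  [74, 56, ∞, 64, 54, 56, 56]
  [54, 54, 54, ∞, 54, 54, 54]
  [74, 90, 79, 90, ∞, 77, 77]
  [74, 75, 75, 75, 54, ∞, 93]
  [66, 56, 66, 64, 54, 56, ∞]
Answer: M*[5][2] = 75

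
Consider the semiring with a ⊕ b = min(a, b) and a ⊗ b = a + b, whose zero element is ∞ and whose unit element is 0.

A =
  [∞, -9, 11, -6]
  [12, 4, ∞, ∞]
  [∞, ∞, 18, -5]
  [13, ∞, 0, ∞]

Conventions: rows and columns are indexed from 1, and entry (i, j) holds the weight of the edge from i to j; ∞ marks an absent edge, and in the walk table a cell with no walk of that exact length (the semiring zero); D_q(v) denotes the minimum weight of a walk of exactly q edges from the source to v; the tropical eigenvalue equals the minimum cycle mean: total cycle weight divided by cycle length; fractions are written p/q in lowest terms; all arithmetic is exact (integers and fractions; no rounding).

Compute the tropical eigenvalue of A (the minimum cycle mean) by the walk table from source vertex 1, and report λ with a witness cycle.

q=0: [0, ∞, ∞, ∞]
q=1: [∞, -9, 11, -6]
q=2: [3, -5, -6, 6]
q=3: [7, -6, 6, -11]
q=4: [2, -2, -11, 1]
Optimal cycle mean attained by: cycle 3->4->3, total (-5) + 0, length 2.
Answer: λ = -5/2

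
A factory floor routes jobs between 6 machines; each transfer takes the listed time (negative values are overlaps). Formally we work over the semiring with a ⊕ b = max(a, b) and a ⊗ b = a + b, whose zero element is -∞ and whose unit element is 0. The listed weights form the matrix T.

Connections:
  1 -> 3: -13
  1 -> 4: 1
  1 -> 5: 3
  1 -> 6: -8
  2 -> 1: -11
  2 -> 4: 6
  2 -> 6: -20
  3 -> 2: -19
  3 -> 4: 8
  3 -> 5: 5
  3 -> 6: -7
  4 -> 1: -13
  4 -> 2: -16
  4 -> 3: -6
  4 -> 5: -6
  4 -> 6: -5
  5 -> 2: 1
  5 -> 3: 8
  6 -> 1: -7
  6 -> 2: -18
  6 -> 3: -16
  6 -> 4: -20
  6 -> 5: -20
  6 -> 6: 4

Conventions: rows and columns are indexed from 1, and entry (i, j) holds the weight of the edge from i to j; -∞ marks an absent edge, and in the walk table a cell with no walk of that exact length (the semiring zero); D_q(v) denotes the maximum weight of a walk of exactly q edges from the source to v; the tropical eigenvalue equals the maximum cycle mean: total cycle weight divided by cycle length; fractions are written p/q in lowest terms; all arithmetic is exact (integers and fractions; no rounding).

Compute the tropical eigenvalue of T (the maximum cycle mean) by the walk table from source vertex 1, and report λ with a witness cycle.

q=0: [0, -∞, -∞, -∞, -∞, -∞]
q=1: [-∞, -∞, -13, 1, 3, -8]
q=2: [-12, 4, 11, -5, -5, -4]
q=3: [-7, -4, 3, 19, 16, 4]
q=4: [6, 17, 24, 11, 13, 14]
q=5: [7, 14, 21, 32, 29, 18]
q=6: [19, 30, 37, 29, 26, 27]
Optimal cycle mean attained by: cycle 3->5->3, total 5 + 8, length 2.
Answer: λ = 13/2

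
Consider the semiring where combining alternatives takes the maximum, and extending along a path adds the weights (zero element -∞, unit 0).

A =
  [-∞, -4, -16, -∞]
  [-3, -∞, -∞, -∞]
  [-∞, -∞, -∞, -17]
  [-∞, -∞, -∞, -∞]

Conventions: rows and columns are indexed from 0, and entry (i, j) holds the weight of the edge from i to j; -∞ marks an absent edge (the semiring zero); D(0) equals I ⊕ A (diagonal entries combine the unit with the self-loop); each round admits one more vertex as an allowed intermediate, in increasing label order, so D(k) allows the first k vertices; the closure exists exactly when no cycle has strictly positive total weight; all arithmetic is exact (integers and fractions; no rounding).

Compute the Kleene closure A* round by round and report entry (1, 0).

D(0):
  [0, -4, -16, -∞]
  [-3, 0, -∞, -∞]
  [-∞, -∞, 0, -17]
  [-∞, -∞, -∞, 0]
D(1):
  [0, -4, -16, -∞]
  [-3, 0, -19, -∞]
  [-∞, -∞, 0, -17]
  [-∞, -∞, -∞, 0]
D(2):
  [0, -4, -16, -∞]
  [-3, 0, -19, -∞]
  [-∞, -∞, 0, -17]
  [-∞, -∞, -∞, 0]
D(3):
  [0, -4, -16, -33]
  [-3, 0, -19, -36]
  [-∞, -∞, 0, -17]
  [-∞, -∞, -∞, 0]
D(4):
  [0, -4, -16, -33]
  [-3, 0, -19, -36]
  [-∞, -∞, 0, -17]
  [-∞, -∞, -∞, 0]
Answer: A*[1][0] = -3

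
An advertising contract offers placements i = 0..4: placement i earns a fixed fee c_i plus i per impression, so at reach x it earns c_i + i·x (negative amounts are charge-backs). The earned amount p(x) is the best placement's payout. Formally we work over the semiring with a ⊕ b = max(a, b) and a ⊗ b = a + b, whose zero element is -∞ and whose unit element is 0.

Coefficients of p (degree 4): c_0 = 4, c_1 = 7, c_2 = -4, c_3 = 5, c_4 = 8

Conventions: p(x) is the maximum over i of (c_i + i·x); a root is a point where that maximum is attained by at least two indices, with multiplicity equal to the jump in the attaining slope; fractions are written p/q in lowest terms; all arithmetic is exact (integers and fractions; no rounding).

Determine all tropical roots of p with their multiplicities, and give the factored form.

hull edge (i=0, c=4) to (i=1, c=7): slope 3, span 1
hull edge (i=1, c=7) to (i=4, c=8): slope 1/3, span 3
Factored form: p(x) = 8 ⊗ (x ⊕ (-3)) ⊗ (x ⊕ (-1/3)) ⊗ (x ⊕ (-1/3)) ⊗ (x ⊕ (-1/3))
Answer: roots = -3 (mult 1), -1/3 (mult 3)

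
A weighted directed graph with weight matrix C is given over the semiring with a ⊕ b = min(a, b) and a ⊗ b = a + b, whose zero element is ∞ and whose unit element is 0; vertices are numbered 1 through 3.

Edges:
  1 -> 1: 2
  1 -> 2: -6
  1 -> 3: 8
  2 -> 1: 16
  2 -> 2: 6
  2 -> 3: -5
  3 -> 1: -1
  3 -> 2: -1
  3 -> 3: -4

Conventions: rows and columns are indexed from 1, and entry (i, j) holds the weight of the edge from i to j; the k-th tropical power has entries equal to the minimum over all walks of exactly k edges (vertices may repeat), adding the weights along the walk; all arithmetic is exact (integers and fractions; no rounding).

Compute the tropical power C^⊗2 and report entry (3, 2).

C^⊗2:
  [4, -4, -11]
  [-6, -6, -9]
  [-5, -7, -8]
Key observation: the optimum is the walk 3->1->2, with weight (-1) + (-6) = -7.
Optimal value attained by: walk 3->1->2.
Answer: (C^⊗2)[3][2] = -7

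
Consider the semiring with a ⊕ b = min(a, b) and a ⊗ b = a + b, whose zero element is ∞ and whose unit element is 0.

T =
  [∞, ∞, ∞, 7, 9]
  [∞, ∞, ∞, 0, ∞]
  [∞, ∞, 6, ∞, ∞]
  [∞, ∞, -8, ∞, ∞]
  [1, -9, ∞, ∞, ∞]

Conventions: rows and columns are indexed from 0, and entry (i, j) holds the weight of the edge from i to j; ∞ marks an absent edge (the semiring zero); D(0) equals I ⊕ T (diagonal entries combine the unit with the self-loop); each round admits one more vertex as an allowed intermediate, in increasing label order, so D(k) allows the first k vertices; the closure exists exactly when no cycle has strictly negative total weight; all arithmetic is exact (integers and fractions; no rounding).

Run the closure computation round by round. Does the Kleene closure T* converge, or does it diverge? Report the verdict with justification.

D(0):
  [0, ∞, ∞, 7, 9]
  [∞, 0, ∞, 0, ∞]
  [∞, ∞, 0, ∞, ∞]
  [∞, ∞, -8, 0, ∞]
  [1, -9, ∞, ∞, 0]
D(1):
  [0, ∞, ∞, 7, 9]
  [∞, 0, ∞, 0, ∞]
  [∞, ∞, 0, ∞, ∞]
  [∞, ∞, -8, 0, ∞]
  [1, -9, ∞, 8, 0]
D(2):
  [0, ∞, ∞, 7, 9]
  [∞, 0, ∞, 0, ∞]
  [∞, ∞, 0, ∞, ∞]
  [∞, ∞, -8, 0, ∞]
  [1, -9, ∞, -9, 0]
D(3):
  [0, ∞, ∞, 7, 9]
  [∞, 0, ∞, 0, ∞]
  [∞, ∞, 0, ∞, ∞]
  [∞, ∞, -8, 0, ∞]
  [1, -9, ∞, -9, 0]
D(4):
  [0, ∞, -1, 7, 9]
  [∞, 0, -8, 0, ∞]
  [∞, ∞, 0, ∞, ∞]
  [∞, ∞, -8, 0, ∞]
  [1, -9, -17, -9, 0]
D(5):
  [0, 0, -8, 0, 9]
  [∞, 0, -8, 0, ∞]
  [∞, ∞, 0, ∞, ∞]
  [∞, ∞, -8, 0, ∞]
  [1, -9, -17, -9, 0]
Key observation: every diagonal entry stays at the unit through all rounds, so no improving cycle exists.
Answer: CONVERGES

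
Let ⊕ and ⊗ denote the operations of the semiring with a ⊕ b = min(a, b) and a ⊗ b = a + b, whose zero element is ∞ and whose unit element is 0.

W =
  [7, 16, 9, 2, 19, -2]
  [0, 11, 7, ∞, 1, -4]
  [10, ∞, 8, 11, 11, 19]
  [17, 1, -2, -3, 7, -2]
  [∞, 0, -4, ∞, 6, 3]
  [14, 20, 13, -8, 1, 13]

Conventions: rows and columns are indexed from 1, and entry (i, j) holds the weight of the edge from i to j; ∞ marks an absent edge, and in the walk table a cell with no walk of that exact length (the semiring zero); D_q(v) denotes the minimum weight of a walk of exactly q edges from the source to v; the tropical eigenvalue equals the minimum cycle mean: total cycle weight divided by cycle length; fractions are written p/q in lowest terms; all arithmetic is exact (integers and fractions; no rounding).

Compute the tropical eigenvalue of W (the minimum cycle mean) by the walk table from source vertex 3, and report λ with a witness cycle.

q=0: [∞, ∞, 0, ∞, ∞, ∞]
q=1: [10, ∞, 8, 11, 11, 19]
q=2: [17, 11, 7, 8, 17, 8]
q=3: [11, 9, 6, 0, 9, 6]
q=4: [9, 1, -2, -3, 7, -2]
q=5: [1, -2, -5, -10, -1, -5]
q=6: [-2, -9, -12, -13, -4, -12]
Optimal cycle mean attained by: cycle 4->6->4, total (-2) + (-8), length 2.
Answer: λ = -5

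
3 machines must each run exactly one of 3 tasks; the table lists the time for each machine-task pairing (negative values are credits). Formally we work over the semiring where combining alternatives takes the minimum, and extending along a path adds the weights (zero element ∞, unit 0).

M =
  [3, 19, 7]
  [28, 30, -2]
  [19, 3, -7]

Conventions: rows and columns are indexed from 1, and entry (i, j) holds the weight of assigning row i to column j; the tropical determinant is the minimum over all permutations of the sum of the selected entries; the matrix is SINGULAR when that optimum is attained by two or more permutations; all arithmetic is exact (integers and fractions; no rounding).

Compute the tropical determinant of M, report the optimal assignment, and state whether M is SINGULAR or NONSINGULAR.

σ = (1, 2, 3): 3 + 30 + (-7) = 26
σ = (1, 3, 2): 3 + (-2) + 3 = 4
σ = (2, 1, 3): 19 + 28 + (-7) = 40
σ = (2, 3, 1): 19 + (-2) + 19 = 36
σ = (3, 1, 2): 7 + 28 + 3 = 38
σ = (3, 2, 1): 7 + 30 + 19 = 56
Optimal value attained by: σ = (1, 3, 2).
Answer: det⊕(M) = 4; verdict: NONSINGULAR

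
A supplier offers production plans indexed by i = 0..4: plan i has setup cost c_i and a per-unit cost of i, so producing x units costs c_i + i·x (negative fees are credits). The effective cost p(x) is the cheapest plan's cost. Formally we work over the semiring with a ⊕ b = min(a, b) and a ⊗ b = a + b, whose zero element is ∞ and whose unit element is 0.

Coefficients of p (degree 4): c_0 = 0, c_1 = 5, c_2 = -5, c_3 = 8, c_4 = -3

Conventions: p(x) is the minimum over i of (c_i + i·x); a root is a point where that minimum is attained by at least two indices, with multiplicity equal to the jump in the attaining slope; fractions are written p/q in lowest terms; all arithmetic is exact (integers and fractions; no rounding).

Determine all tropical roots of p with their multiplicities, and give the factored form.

hull edge (i=0, c=0) to (i=2, c=-5): slope -5/2, span 2
hull edge (i=2, c=-5) to (i=4, c=-3): slope 1, span 2
Factored form: p(x) = -3 ⊗ (x ⊕ (-1)) ⊗ (x ⊕ (-1)) ⊗ (x ⊕ 5/2) ⊗ (x ⊕ 5/2)
Answer: roots = -1 (mult 2), 5/2 (mult 2)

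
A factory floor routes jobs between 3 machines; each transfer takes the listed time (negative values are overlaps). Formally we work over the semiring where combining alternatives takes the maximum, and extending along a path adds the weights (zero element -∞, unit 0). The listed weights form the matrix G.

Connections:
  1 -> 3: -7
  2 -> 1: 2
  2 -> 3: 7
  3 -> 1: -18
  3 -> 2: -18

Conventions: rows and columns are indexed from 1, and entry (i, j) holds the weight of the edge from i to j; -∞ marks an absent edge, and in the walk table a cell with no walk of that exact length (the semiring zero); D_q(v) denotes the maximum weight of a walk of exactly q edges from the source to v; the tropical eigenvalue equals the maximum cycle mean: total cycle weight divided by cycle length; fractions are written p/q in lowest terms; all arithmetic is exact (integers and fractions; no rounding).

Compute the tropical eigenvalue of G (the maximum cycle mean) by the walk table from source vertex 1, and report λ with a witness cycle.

q=0: [0, -∞, -∞]
q=1: [-∞, -∞, -7]
q=2: [-25, -25, -∞]
q=3: [-23, -∞, -18]
Optimal cycle mean attained by: cycle 2->3->2, total 7 + (-18), length 2.
Answer: λ = -11/2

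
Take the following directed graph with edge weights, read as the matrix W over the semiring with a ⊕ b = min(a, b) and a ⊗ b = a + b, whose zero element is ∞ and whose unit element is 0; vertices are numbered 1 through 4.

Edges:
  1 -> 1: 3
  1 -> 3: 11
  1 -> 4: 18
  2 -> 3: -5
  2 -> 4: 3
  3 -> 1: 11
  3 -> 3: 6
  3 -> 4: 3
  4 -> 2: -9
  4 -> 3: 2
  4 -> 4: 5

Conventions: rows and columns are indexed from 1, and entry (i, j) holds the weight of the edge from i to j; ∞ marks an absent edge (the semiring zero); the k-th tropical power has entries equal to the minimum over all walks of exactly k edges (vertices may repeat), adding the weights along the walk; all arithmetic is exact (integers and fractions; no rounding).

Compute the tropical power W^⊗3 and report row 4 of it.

W^⊗2:
  [6, 9, 14, 14]
  [6, -6, 1, -2]
  [14, -6, 5, 8]
  [13, -4, -14, -6]
W^⊗3:
  [9, 5, 4, 12]
  [9, -11, -11, -3]
  [16, -1, -11, -3]
  [-3, -15, -9, -11]
Answer: row 4 of W^⊗3 = [-3, -15, -9, -11]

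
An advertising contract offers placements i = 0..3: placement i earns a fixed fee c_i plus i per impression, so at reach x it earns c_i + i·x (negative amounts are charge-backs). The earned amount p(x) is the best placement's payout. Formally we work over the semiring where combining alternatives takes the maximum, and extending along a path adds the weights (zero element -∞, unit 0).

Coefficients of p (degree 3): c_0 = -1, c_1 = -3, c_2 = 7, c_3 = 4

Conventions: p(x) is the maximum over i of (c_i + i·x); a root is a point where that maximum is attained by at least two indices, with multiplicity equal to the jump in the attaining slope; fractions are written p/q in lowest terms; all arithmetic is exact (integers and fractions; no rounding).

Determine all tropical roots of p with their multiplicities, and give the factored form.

hull edge (i=0, c=-1) to (i=2, c=7): slope 4, span 2
hull edge (i=2, c=7) to (i=3, c=4): slope -3, span 1
Factored form: p(x) = 4 ⊗ (x ⊕ (-4)) ⊗ (x ⊕ (-4)) ⊗ (x ⊕ 3)
Answer: roots = -4 (mult 2), 3 (mult 1)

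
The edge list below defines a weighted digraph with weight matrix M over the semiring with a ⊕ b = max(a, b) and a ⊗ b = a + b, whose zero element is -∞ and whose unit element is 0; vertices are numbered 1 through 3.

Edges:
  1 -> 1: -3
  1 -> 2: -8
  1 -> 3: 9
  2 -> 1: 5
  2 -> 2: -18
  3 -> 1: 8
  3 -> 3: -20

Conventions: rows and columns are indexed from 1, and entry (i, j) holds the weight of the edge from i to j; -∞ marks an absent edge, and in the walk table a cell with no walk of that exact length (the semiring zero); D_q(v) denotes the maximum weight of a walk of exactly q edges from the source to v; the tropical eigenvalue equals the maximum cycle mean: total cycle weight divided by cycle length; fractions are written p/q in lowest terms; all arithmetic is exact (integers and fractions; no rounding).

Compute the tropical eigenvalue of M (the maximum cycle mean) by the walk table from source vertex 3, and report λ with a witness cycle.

q=0: [-∞, -∞, 0]
q=1: [8, -∞, -20]
q=2: [5, 0, 17]
q=3: [25, -3, 14]
Optimal cycle mean attained by: cycle 1->3->1, total 9 + 8, length 2.
Answer: λ = 17/2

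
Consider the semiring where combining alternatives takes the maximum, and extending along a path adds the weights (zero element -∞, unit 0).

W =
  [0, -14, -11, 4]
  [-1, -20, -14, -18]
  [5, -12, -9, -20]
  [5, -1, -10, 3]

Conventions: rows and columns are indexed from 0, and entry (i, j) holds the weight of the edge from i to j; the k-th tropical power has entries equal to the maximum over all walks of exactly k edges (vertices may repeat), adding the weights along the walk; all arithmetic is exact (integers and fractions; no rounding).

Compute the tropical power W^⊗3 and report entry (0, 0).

W^⊗2:
  [9, 3, -6, 7]
  [-1, -15, -12, 3]
  [5, -9, -6, 9]
  [8, 2, -6, 9]
W^⊗3:
  [12, 6, -2, 13]
  [8, 2, -7, 6]
  [14, 8, -1, 12]
  [14, 8, -1, 12]
Key observation: the optimum is the walk 0->3->3->0, with weight 4 + 3 + 5 = 12.
Optimal value attained by: walk 0->3->3->0.
Answer: (W^⊗3)[0][0] = 12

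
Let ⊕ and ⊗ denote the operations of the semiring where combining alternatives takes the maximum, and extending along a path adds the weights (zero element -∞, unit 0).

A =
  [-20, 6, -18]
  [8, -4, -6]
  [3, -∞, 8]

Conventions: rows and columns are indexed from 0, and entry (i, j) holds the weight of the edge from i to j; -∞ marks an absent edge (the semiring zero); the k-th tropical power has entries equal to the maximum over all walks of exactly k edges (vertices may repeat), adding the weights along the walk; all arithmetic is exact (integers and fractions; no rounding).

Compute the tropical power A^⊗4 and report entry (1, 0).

A^⊗2:
  [14, 2, 0]
  [4, 14, 2]
  [11, 9, 16]
A^⊗3:
  [10, 20, 8]
  [22, 10, 10]
  [19, 17, 24]
A^⊗4:
  [28, 16, 16]
  [18, 28, 18]
  [27, 25, 32]
Key observation: the optimum is the walk 1->0->1->1->0, with weight 8 + 6 + (-4) + 8 = 18.
Optimal value attained by: walk 1->0->1->1->0.
Answer: (A^⊗4)[1][0] = 18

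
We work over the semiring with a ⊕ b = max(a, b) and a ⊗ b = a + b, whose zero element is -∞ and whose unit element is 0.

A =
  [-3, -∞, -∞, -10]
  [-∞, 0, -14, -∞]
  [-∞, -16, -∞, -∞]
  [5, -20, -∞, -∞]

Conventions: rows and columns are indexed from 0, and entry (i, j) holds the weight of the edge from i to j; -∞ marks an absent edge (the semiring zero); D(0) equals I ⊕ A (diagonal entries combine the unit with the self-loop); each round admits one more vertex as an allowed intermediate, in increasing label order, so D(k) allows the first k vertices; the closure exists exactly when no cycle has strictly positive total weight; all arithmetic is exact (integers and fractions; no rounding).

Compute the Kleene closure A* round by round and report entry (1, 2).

D(0):
  [0, -∞, -∞, -10]
  [-∞, 0, -14, -∞]
  [-∞, -16, 0, -∞]
  [5, -20, -∞, 0]
D(1):
  [0, -∞, -∞, -10]
  [-∞, 0, -14, -∞]
  [-∞, -16, 0, -∞]
  [5, -20, -∞, 0]
D(2):
  [0, -∞, -∞, -10]
  [-∞, 0, -14, -∞]
  [-∞, -16, 0, -∞]
  [5, -20, -34, 0]
D(3):
  [0, -∞, -∞, -10]
  [-∞, 0, -14, -∞]
  [-∞, -16, 0, -∞]
  [5, -20, -34, 0]
D(4):
  [0, -30, -44, -10]
  [-∞, 0, -14, -∞]
  [-∞, -16, 0, -∞]
  [5, -20, -34, 0]
Answer: A*[1][2] = -14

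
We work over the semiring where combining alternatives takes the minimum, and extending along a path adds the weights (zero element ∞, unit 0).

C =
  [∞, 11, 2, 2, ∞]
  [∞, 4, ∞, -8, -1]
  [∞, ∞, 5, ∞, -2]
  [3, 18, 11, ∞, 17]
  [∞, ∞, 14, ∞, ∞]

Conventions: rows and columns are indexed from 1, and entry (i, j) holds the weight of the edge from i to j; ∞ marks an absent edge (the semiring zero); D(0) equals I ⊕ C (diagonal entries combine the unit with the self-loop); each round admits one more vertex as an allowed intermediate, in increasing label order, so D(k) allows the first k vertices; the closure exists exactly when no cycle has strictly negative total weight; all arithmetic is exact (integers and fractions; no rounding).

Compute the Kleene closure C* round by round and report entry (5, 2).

D(0):
  [0, 11, 2, 2, ∞]
  [∞, 0, ∞, -8, -1]
  [∞, ∞, 0, ∞, -2]
  [3, 18, 11, 0, 17]
  [∞, ∞, 14, ∞, 0]
D(1):
  [0, 11, 2, 2, ∞]
  [∞, 0, ∞, -8, -1]
  [∞, ∞, 0, ∞, -2]
  [3, 14, 5, 0, 17]
  [∞, ∞, 14, ∞, 0]
D(2):
  [0, 11, 2, 2, 10]
  [∞, 0, ∞, -8, -1]
  [∞, ∞, 0, ∞, -2]
  [3, 14, 5, 0, 13]
  [∞, ∞, 14, ∞, 0]
D(3):
  [0, 11, 2, 2, 0]
  [∞, 0, ∞, -8, -1]
  [∞, ∞, 0, ∞, -2]
  [3, 14, 5, 0, 3]
  [∞, ∞, 14, ∞, 0]
D(4):
  [0, 11, 2, 2, 0]
  [-5, 0, -3, -8, -5]
  [∞, ∞, 0, ∞, -2]
  [3, 14, 5, 0, 3]
  [∞, ∞, 14, ∞, 0]
D(5):
  [0, 11, 2, 2, 0]
  [-5, 0, -3, -8, -5]
  [∞, ∞, 0, ∞, -2]
  [3, 14, 5, 0, 3]
  [∞, ∞, 14, ∞, 0]
Answer: C*[5][2] = ∞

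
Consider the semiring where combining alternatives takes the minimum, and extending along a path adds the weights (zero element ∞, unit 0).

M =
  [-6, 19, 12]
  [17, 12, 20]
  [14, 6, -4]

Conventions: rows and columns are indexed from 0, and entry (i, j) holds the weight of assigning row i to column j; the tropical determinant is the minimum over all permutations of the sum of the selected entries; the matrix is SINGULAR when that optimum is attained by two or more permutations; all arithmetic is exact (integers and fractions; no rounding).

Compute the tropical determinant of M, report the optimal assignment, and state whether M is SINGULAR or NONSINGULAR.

σ = (0, 1, 2): (-6) + 12 + (-4) = 2
σ = (0, 2, 1): (-6) + 20 + 6 = 20
σ = (1, 0, 2): 19 + 17 + (-4) = 32
σ = (1, 2, 0): 19 + 20 + 14 = 53
σ = (2, 0, 1): 12 + 17 + 6 = 35
σ = (2, 1, 0): 12 + 12 + 14 = 38
Optimal value attained by: σ = (0, 1, 2).
Answer: det⊕(M) = 2; verdict: NONSINGULAR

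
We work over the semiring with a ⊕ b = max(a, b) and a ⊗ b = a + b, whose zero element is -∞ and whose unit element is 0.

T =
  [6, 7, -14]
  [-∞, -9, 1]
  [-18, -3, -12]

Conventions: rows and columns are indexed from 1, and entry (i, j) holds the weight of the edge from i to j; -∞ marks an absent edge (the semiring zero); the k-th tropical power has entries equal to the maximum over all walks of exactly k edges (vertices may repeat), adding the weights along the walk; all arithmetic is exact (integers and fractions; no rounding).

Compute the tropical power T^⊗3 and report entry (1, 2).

T^⊗2:
  [12, 13, 8]
  [-17, -2, -8]
  [-12, -11, -2]
T^⊗3:
  [18, 19, 14]
  [-11, -10, -1]
  [-6, -5, -10]
Key observation: the optimum is the walk 1->1->1->2, with weight 6 + 6 + 7 = 19.
Optimal value attained by: walk 1->1->1->2.
Answer: (T^⊗3)[1][2] = 19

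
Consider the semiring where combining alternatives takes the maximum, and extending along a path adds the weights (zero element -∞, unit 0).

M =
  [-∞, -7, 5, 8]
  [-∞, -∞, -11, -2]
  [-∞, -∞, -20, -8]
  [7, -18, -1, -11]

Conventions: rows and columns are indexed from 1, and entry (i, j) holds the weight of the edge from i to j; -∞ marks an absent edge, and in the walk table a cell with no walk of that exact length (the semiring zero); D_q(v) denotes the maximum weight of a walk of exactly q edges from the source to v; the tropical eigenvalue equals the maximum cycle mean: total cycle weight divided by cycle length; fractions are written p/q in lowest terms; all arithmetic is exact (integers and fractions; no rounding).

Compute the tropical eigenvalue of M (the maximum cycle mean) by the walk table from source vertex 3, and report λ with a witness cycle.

q=0: [-∞, -∞, 0, -∞]
q=1: [-∞, -∞, -20, -8]
q=2: [-1, -26, -9, -19]
q=3: [-12, -8, 4, 7]
q=4: [14, -11, 6, -4]
Optimal cycle mean attained by: cycle 1->4->1, total 8 + 7, length 2.
Answer: λ = 15/2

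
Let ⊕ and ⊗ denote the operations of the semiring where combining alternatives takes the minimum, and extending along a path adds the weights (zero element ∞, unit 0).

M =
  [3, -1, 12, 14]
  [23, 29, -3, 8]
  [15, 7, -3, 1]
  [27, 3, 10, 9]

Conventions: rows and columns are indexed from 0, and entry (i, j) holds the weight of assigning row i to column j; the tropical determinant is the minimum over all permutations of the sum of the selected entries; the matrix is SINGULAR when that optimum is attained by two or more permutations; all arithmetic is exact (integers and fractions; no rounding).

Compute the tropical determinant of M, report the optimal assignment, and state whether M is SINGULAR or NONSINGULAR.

σ = (0, 1, 2, 3): 3 + 29 + (-3) + 9 = 38
σ = (0, 1, 3, 2): 3 + 29 + 1 + 10 = 43
σ = (0, 2, 1, 3): 3 + (-3) + 7 + 9 = 16
σ = (0, 2, 3, 1): 3 + (-3) + 1 + 3 = 4
σ = (0, 3, 1, 2): 3 + 8 + 7 + 10 = 28
σ = (0, 3, 2, 1): 3 + 8 + (-3) + 3 = 11
σ = (1, 0, 2, 3): (-1) + 23 + (-3) + 9 = 28
σ = (1, 0, 3, 2): (-1) + 23 + 1 + 10 = 33
σ = (1, 2, 0, 3): (-1) + (-3) + 15 + 9 = 20
σ = (1, 2, 3, 0): (-1) + (-3) + 1 + 27 = 24
σ = (1, 3, 0, 2): (-1) + 8 + 15 + 10 = 32
σ = (1, 3, 2, 0): (-1) + 8 + (-3) + 27 = 31
σ = (2, 0, 1, 3): 12 + 23 + 7 + 9 = 51
σ = (2, 0, 3, 1): 12 + 23 + 1 + 3 = 39
σ = (2, 1, 0, 3): 12 + 29 + 15 + 9 = 65
σ = (2, 1, 3, 0): 12 + 29 + 1 + 27 = 69
σ = (2, 3, 0, 1): 12 + 8 + 15 + 3 = 38
σ = (2, 3, 1, 0): 12 + 8 + 7 + 27 = 54
σ = (3, 0, 1, 2): 14 + 23 + 7 + 10 = 54
σ = (3, 0, 2, 1): 14 + 23 + (-3) + 3 = 37
σ = (3, 1, 0, 2): 14 + 29 + 15 + 10 = 68
σ = (3, 1, 2, 0): 14 + 29 + (-3) + 27 = 67
σ = (3, 2, 0, 1): 14 + (-3) + 15 + 3 = 29
σ = (3, 2, 1, 0): 14 + (-3) + 7 + 27 = 45
Optimal value attained by: σ = (0, 2, 3, 1).
Answer: det⊕(M) = 4; verdict: NONSINGULAR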